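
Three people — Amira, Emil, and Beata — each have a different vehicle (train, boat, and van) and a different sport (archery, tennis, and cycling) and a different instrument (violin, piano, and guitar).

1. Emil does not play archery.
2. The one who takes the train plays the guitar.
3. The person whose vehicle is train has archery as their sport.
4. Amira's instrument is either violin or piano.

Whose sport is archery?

Clue 1 rules out Emil for the one with sport archery.
With clues 1–4, Amira is impossible for the one with sport archery.
That leaves Beata.

Beata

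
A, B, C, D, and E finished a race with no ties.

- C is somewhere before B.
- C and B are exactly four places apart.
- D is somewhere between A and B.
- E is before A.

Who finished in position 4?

With clues 1–2, B and C are ruled out for place 4.
With clues 1–3, A is ruled out for place 4.
With clues 1–4, E is ruled out for place 4.
So place 4 is D.

D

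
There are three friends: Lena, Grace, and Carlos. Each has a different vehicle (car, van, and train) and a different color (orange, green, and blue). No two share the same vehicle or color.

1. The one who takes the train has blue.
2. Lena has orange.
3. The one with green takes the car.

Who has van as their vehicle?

Lena

With clues 1–3, Carlos and Grace are impossible for the one with vehicle van.
That leaves Lena.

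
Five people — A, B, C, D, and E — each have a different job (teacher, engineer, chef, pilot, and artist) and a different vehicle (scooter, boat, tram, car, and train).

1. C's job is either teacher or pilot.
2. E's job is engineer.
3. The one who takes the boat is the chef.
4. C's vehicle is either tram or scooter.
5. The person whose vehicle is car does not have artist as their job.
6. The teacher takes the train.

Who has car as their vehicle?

With clues 1–4, C is impossible for the one with vehicle car.
With clues 1–6, A, B, and D are impossible for the one with vehicle car.
That leaves E.

E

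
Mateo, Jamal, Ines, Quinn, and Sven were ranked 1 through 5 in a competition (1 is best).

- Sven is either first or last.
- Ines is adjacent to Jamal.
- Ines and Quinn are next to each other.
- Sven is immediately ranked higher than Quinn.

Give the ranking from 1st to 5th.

Sven, Quinn, Ines, Jamal, Mateo

From clue 1: Sven is in {1,5}.
From clues 1–4: Sven → rank 1, Quinn → rank 2, Ines → rank 3, Jamal → rank 4, Mateo → rank 5.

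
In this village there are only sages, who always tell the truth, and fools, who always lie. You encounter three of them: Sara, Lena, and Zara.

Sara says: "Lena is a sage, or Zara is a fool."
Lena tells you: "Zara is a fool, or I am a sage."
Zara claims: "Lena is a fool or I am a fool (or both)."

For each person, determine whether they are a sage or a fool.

Consider Sara. Suppose Sara is a sage.
Then no assignment of the remaining roles makes every statement match its speaker's type — contradiction.
So Sara is a fool.
Consider Lena. Suppose Lena is a sage.
Then Sara's statement comes out true, contradicting Sara being a fool.
So Lena is a fool.
With that fixed, Zara's statement is true, so Zara is a sage.

Sara: fool, Lena: fool, Zara: sage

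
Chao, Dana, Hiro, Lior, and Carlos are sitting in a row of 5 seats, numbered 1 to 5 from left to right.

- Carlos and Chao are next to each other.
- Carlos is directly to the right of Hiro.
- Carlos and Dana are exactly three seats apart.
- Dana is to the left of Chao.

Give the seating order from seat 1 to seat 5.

Dana, Lior, Hiro, Carlos, Chao

From clues 1–2: Chao is in {3,4,5}.
From clues 1–3: Chao is in {3,5}.
From clues 1–4: Dana → seat 1, Lior → seat 2, Hiro → seat 3, Carlos → seat 4, Chao → seat 5.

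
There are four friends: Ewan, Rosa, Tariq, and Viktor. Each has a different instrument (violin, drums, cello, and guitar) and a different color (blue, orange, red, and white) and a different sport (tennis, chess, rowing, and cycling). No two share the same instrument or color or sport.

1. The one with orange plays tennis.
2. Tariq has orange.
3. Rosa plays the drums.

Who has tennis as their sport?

With clues 1–2, Ewan, Rosa, and Viktor are impossible for the one with sport tennis.
That leaves Tariq.

Tariq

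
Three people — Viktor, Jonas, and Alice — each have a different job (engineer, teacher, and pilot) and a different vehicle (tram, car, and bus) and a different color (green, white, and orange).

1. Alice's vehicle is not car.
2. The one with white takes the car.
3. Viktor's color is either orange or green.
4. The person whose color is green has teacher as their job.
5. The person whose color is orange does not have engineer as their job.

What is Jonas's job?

engineer

With clues 1–4, teacher is impossible for Jonas's job.
With clues 1–5, pilot is impossible for Jonas's job.
That leaves engineer.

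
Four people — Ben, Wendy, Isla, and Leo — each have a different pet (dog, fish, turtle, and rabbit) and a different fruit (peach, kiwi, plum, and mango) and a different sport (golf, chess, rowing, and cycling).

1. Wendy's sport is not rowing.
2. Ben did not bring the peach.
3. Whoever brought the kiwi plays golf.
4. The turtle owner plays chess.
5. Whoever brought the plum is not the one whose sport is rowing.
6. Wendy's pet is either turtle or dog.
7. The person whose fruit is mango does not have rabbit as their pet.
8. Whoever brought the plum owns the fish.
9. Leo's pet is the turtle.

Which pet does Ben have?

fish

With clues 1–9, dog, rabbit, and turtle are impossible for Ben's pet.
That leaves fish.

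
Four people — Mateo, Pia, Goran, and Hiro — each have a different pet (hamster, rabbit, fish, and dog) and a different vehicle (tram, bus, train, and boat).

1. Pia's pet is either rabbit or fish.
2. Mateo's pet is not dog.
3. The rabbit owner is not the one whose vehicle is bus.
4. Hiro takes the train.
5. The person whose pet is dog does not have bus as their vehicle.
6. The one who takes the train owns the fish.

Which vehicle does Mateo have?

With clues 1–4, train is impossible for Mateo's vehicle.
With clues 1–6, boat and tram are impossible for Mateo's vehicle.
That leaves bus.

bus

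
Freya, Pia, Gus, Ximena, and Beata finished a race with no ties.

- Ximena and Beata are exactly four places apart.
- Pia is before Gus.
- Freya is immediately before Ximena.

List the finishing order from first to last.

From clue 1: Ximena is in {1,5}.
From clues 1–2: Pia is in {2,3}.
From clues 1–3: Beata → place 1, Pia → place 2, Gus → place 3, Freya → place 4, Ximena → place 5.

Beata, Pia, Gus, Freya, Ximena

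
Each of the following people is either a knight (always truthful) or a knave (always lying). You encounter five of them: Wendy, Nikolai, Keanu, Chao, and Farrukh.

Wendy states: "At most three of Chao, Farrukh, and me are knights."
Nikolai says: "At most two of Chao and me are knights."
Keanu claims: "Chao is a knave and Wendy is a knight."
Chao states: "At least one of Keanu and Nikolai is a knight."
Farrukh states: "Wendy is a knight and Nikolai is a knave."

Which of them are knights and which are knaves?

Wendy: knight, Nikolai: knight, Keanu: knave, Chao: knight, Farrukh: knave

Regardless of anyone's role, Wendy's statement is true, so Wendy is a knight.
With that fixed, Nikolai's statement is true, so Nikolai is a knight.
With that fixed, Chao's statement is true, so Chao is a knight.
With that fixed, Farrukh's statement is false, so Farrukh is a knave.
With that fixed, Keanu's statement is false, so Keanu is a knave.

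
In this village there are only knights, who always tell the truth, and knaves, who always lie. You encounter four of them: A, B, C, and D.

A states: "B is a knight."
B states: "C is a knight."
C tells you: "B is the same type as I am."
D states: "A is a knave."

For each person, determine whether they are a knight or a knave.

A: knight, B: knight, C: knight, D: knave

Consider A. Suppose A is a knave.
Then no assignment of the remaining roles makes every statement match its speaker's type — contradiction.
So A is a knight.
With that fixed, D's statement is false, so D is a knave.
Consider B. Suppose B is a knave.
Then A's statement comes out false, contradicting A being a knight.
So B is a knight.
Consider C. Suppose C is a knave.
Then B's statement comes out false, contradicting B being a knight.
So C is a knight.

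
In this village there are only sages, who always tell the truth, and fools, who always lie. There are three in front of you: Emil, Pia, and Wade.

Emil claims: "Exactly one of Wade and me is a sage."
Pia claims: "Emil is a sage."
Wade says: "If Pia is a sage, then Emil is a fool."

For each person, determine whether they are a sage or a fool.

Emil: sage, Pia: sage, Wade: fool

Consider Emil. Suppose Emil is a fool.
Then no assignment of the remaining roles makes every statement match its speaker's type — contradiction.
So Emil is a sage.
With that fixed, Pia's statement is true, so Pia is a sage.
With that fixed, Wade's statement is false, so Wade is a fool.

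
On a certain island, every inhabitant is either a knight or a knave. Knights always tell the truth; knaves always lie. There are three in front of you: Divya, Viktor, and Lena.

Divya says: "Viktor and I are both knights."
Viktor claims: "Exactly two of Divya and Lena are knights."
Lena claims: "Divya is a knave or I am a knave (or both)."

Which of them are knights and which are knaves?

Consider Divya. Suppose Divya is a knight.
Then whichever role Lena has, Lena's statement has the wrong truth value — contradiction.
So Divya is a knave.
With that fixed, Viktor's statement is false, so Viktor is a knave.
With that fixed, Lena's statement is true, so Lena is a knight.

Divya: knave, Viktor: knave, Lena: knight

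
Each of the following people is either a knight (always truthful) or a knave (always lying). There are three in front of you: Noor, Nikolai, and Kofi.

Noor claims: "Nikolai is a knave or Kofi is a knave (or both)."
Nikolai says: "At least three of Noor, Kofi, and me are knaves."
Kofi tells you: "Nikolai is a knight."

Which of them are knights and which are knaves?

Noor: knight, Nikolai: knave, Kofi: knave

Consider Noor. Suppose Noor is a knave.
Then no assignment of the remaining roles makes every statement match its speaker's type — contradiction.
So Noor is a knight.
With that fixed, Nikolai's statement is false, so Nikolai is a knave.
With that fixed, Kofi's statement is false, so Kofi is a knave.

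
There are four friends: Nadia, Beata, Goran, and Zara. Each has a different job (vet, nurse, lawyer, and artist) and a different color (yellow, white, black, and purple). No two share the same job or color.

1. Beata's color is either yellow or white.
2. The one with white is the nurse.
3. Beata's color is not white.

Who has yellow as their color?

With clues 1–3, Goran, Nadia, and Zara are impossible for the one with color yellow.
That leaves Beata.

Beata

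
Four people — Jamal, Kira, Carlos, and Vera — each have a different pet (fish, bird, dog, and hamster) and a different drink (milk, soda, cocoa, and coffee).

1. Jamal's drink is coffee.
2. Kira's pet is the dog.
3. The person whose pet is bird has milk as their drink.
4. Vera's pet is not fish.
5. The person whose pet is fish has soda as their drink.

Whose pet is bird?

Vera

With clues 1–2, Kira is impossible for the one with pet bird.
With clues 1–3, Jamal is impossible for the one with pet bird.
With clues 1–5, Carlos is impossible for the one with pet bird.
That leaves Vera.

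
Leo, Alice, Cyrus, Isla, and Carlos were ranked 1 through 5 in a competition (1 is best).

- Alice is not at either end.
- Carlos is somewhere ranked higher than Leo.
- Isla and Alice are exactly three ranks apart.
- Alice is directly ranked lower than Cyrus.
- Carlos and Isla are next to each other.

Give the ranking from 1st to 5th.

From clue 1: Alice is in {2,3,4}.
From clues 1–3: Alice is in {2,4}.
From clues 1–4: Leo is in {4,5}.
From clues 1–5: Isla → rank 1, Carlos → rank 2, Cyrus → rank 3, Alice → rank 4, Leo → rank 5.

Isla, Carlos, Cyrus, Alice, Leo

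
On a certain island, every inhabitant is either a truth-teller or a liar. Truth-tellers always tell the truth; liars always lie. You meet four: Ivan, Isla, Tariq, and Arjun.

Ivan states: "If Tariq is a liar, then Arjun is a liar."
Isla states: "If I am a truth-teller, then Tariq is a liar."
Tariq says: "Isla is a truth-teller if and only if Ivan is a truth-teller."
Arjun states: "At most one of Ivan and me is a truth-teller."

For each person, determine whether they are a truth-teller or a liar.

Consider Ivan. Suppose Ivan is a truth-teller.
Then whichever role Arjun has, Arjun's statement has the wrong truth value — contradiction.
So Ivan is a liar.
With that fixed, Arjun's statement is true, so Arjun is a truth-teller.
Consider Isla. Suppose Isla is a liar.
Then Isla's own statement would have to be false, but it can't be — contradiction.
So Isla is a truth-teller.
With that fixed, Tariq's statement is false, so Tariq is a liar.

Ivan: liar, Isla: truth-teller, Tariq: liar, Arjun: truth-teller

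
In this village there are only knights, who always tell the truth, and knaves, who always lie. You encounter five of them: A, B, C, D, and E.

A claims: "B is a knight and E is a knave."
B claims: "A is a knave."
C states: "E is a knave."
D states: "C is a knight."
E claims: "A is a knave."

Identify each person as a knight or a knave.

Consider A. Suppose A is a knight.
Then no assignment of the remaining roles makes every statement match its speaker's type — contradiction.
So A is a knave.
With that fixed, B's statement is true, so B is a knight.
With that fixed, E's statement is true, so E is a knight.
With that fixed, C's statement is false, so C is a knave.
With that fixed, D's statement is false, so D is a knave.

A: knave, B: knight, C: knave, D: knave, E: knight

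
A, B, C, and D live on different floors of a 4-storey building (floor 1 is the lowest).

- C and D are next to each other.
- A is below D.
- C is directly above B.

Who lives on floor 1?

With clues 1–2, C and D are ruled out for floor 1.
With clues 1–3, B is ruled out for floor 1.
So floor 1 is A.

A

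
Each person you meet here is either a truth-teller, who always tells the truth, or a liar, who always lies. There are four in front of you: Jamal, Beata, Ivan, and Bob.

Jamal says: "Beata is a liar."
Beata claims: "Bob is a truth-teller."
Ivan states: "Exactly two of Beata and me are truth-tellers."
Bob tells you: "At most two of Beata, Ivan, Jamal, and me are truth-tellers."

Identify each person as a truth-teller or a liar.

Consider Jamal. Suppose Jamal is a truth-teller.
Then no assignment of the remaining roles makes every statement match its speaker's type — contradiction.
So Jamal is a liar.
Consider Beata. Suppose Beata is a liar.
Then Jamal's statement comes out true, contradicting Jamal being a liar.
So Beata is a truth-teller.
Consider Ivan. Suppose Ivan is a truth-teller.
Then whichever role Bob has, Bob's statement has the wrong truth value — contradiction.
So Ivan is a liar.
With that fixed, Bob's statement is true, so Bob is a truth-teller.

Jamal: liar, Beata: truth-teller, Ivan: liar, Bob: truth-teller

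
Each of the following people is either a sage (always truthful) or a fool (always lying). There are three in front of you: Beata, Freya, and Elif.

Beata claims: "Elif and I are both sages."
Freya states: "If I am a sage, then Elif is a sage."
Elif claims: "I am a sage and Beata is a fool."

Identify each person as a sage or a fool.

Consider Beata. Suppose Beata is a sage.
Then no assignment of the remaining roles makes every statement match its speaker's type — contradiction.
So Beata is a fool.
Consider Freya. Suppose Freya is a fool.
Then Freya's own statement would have to be false, but it can't be — contradiction.
So Freya is a sage.
Consider Elif. Suppose Elif is a fool.
Then Freya's statement comes out false, contradicting Freya being a sage.
So Elif is a sage.

Beata: fool, Freya: sage, Elif: sage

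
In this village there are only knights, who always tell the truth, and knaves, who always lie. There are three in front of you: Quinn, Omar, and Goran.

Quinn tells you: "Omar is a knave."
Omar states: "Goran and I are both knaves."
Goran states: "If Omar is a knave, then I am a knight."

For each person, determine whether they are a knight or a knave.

Consider Quinn. Suppose Quinn is a knave.
Then no assignment of the remaining roles makes every statement match its speaker's type — contradiction.
So Quinn is a knight.
Consider Omar. Suppose Omar is a knight.
Then Quinn's statement comes out false, contradicting Quinn being a knight.
So Omar is a knave.
Consider Goran. Suppose Goran is a knave.
Then Omar's statement comes out true, contradicting Omar being a knave.
So Goran is a knight.

Quinn: knight, Omar: knave, Goran: knight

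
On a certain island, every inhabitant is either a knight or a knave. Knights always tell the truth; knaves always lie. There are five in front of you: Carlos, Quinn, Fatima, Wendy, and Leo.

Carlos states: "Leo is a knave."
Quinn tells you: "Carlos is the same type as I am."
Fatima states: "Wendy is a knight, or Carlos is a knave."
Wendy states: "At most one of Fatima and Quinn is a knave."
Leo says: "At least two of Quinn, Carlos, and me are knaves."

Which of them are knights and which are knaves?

Carlos: knight, Quinn: knight, Fatima: knight, Wendy: knight, Leo: knave

Consider Carlos. Suppose Carlos is a knave.
Then whichever role Quinn has, Quinn's statement has the wrong truth value — contradiction.
So Carlos is a knight.
Consider Quinn. Suppose Quinn is a knave.
Then whichever role Leo has, Leo's statement has the wrong truth value — contradiction.
So Quinn is a knight.
With that fixed, Wendy's statement is true, so Wendy is a knight.
With that fixed, Leo's statement is false, so Leo is a knave.
With that fixed, Fatima's statement is true, so Fatima is a knight.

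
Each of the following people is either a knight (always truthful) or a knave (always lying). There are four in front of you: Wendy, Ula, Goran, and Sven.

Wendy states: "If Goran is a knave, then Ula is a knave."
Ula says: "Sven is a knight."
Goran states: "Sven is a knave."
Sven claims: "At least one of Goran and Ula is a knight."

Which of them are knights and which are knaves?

Consider Wendy. Suppose Wendy is a knight.
Then no assignment of the remaining roles makes every statement match its speaker's type — contradiction.
So Wendy is a knave.
Consider Ula. Suppose Ula is a knave.
Then Wendy's statement comes out true, contradicting Wendy being a knave.
So Ula is a knight.
With that fixed, Sven's statement is true, so Sven is a knight.
With that fixed, Goran's statement is false, so Goran is a knave.

Wendy: knave, Ula: knight, Goran: knave, Sven: knight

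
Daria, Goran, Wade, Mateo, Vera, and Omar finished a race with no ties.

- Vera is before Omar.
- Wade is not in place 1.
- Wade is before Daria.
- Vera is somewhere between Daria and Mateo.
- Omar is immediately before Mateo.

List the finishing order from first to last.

Goran, Wade, Daria, Vera, Omar, Mateo

From clue 1: Vera is in {1,2,3,4,5}.
From clues 1–2: Wade is in {2,3,4,5,6}.
From clues 1–3: Daria is in {3,4,5,6}.
From clues 1–4: Vera is in {2,3,4}.
From clues 1–5: Goran → place 1, Wade → place 2, Daria → place 3, Vera → place 4, Omar → place 5, Mateo → place 6.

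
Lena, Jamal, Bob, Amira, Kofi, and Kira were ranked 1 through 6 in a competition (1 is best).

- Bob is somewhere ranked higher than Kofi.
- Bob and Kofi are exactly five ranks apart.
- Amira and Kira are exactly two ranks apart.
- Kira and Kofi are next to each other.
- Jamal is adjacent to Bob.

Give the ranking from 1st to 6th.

From clue 1: Bob is in {1,2,3,4,5}.
From clues 1–2: Bob → rank 1, Kofi → rank 6.
From clues 1–3: Lena is in {2,3,4,5}.
From clues 1–4: Amira → rank 3, Kira → rank 5.
From clues 1–5: Jamal → rank 2, Lena → rank 4.

Bob, Jamal, Amira, Lena, Kira, Kofi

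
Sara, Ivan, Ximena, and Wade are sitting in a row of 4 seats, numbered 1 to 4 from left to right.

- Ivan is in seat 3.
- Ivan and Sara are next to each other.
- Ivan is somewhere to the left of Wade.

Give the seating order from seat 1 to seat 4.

From clue 1: Ivan → seat 3.
From clues 1–2: Sara is in {2,4}.
From clues 1–3: Ximena → seat 1, Sara → seat 2, Wade → seat 4.

Ximena, Sara, Ivan, Wade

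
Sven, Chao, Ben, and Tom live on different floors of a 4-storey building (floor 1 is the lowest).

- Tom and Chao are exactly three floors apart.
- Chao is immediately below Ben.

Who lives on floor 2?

With clue 1, Chao and Tom are ruled out for floor 2.
With clues 1–2, Sven is ruled out for floor 2.
So floor 2 is Ben.

Ben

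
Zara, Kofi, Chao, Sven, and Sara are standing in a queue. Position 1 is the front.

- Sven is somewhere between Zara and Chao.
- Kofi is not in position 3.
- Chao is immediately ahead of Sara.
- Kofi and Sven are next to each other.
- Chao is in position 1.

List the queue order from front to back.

From clue 1: Sven is in {2,3,4}.
From clues 1–4: Sven → position 3.
From clues 1–5: Chao → position 1, Sara → position 2, Kofi → position 4, Zara → position 5.

Chao, Sara, Sven, Kofi, Zara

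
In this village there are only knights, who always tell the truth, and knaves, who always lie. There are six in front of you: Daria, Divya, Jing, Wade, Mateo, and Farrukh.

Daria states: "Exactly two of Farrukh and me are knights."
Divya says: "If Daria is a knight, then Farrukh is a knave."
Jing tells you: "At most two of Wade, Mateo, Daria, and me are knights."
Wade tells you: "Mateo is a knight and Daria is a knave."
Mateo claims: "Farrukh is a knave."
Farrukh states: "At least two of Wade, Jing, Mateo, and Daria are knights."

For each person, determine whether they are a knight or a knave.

Consider Daria. Suppose Daria is a knave.
Then no assignment of the remaining roles makes every statement match its speaker's type — contradiction.
So Daria is a knight.
With that fixed, Wade's statement is false, so Wade is a knave.
Consider Divya. Suppose Divya is a knight.
Then no assignment of the remaining roles makes every statement match its speaker's type — contradiction.
So Divya is a knave.
Consider Jing. Suppose Jing is a knave.
Then Jing's own statement would have to be false, but it can't be — contradiction.
So Jing is a knight.
With that fixed, Farrukh's statement is true, so Farrukh is a knight.
With that fixed, Mateo's statement is false, so Mateo is a knave.

Daria: knight, Divya: knave, Jing: knight, Wade: knave, Mateo: knave, Farrukh: knight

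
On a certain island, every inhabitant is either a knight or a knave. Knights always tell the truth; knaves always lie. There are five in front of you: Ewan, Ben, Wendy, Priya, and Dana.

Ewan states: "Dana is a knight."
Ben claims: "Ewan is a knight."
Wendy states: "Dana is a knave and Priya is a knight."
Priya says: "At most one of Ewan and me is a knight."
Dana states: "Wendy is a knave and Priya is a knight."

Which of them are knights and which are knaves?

Ewan: knave, Ben: knave, Wendy: knight, Priya: knight, Dana: knave

Consider Ewan. Suppose Ewan is a knight.
Then whichever role Priya has, Priya's statement has the wrong truth value — contradiction.
So Ewan is a knave.
With that fixed, Ben's statement is false, so Ben is a knave.
With that fixed, Priya's statement is true, so Priya is a knight.
Consider Wendy. Suppose Wendy is a knave.
Then no assignment of the remaining roles makes every statement match its speaker's type — contradiction.
So Wendy is a knight.
With that fixed, Dana's statement is false, so Dana is a knave.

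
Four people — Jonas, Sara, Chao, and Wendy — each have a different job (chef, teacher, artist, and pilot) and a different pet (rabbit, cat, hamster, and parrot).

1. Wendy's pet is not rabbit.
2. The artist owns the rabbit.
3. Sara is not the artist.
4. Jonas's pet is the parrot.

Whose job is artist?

With clues 1–2, Wendy is impossible for the one with job artist.
With clues 1–3, Sara is impossible for the one with job artist.
With clues 1–4, Jonas is impossible for the one with job artist.
That leaves Chao.

Chao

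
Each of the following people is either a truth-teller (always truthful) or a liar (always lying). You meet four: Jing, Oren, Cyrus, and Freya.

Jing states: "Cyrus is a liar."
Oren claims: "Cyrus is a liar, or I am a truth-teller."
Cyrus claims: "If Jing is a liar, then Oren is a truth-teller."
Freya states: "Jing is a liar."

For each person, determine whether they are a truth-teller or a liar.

Consider Jing. Suppose Jing is a truth-teller.
Then no assignment of the remaining roles makes every statement match its speaker's type — contradiction.
So Jing is a liar.
With that fixed, Freya's statement is true, so Freya is a truth-teller.
Consider Oren. Suppose Oren is a liar.
Then no assignment of the remaining roles makes every statement match its speaker's type — contradiction.
So Oren is a truth-teller.
With that fixed, Cyrus's statement is true, so Cyrus is a truth-teller.

Jing: liar, Oren: truth-teller, Cyrus: truth-teller, Freya: truth-teller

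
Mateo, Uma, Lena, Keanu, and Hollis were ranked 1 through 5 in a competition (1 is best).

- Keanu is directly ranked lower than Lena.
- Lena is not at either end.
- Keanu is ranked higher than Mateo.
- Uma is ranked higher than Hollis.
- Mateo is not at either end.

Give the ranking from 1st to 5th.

Uma, Lena, Keanu, Mateo, Hollis

From clue 1: Lena is in {1,2,3,4}.
From clues 1–2: Lena is in {2,3,4}.
From clues 1–3: Mateo is in {4,5}.
From clues 1–4: Uma → rank 1.
From clues 1–5: Lena → rank 2, Keanu → rank 3, Mateo → rank 4, Hollis → rank 5.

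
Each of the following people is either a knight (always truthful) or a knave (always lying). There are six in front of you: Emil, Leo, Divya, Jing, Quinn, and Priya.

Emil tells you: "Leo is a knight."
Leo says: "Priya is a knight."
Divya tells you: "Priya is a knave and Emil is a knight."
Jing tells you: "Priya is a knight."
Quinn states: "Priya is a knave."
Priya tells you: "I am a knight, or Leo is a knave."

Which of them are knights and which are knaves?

Consider Emil. Suppose Emil is a knave.
Then no assignment of the remaining roles makes every statement match its speaker's type — contradiction.
So Emil is a knight.
Consider Leo. Suppose Leo is a knave.
Then Emil's statement comes out false, contradicting Emil being a knight.
So Leo is a knight.
Consider Divya. Suppose Divya is a knight.
Then no assignment of the remaining roles makes every statement match its speaker's type — contradiction.
So Divya is a knave.
Consider Jing. Suppose Jing is a knave.
Then no assignment of the remaining roles makes every statement match its speaker's type — contradiction.
So Jing is a knight.
Consider Quinn. Suppose Quinn is a knight.
Then no assignment of the remaining roles makes every statement match its speaker's type — contradiction.
So Quinn is a knave.
Consider Priya. Suppose Priya is a knave.
Then Leo's statement comes out false, contradicting Leo being a knight.
So Priya is a knight.

Emil: knight, Leo: knight, Divya: knave, Jing: knight, Quinn: knave, Priya: knight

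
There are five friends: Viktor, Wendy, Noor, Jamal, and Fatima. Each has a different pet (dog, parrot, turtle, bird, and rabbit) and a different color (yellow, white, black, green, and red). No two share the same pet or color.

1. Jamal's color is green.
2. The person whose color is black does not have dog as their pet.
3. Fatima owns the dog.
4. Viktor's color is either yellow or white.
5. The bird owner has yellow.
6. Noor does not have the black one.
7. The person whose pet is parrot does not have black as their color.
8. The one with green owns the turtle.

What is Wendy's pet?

rabbit

With clues 1–3, dog is impossible for Wendy's pet.
With clues 1–6, bird is impossible for Wendy's pet.
With clues 1–7, parrot is impossible for Wendy's pet.
With clues 1–8, turtle is impossible for Wendy's pet.
That leaves rabbit.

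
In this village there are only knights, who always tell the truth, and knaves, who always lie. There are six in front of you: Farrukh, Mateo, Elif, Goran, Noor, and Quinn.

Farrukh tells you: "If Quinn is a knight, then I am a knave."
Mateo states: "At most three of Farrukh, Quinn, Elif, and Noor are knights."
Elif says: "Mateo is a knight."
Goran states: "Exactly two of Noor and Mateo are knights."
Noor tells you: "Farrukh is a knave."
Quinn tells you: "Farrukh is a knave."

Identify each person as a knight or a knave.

Consider Farrukh. Suppose Farrukh is a knave.
Then Farrukh's own statement would have to be false, but it can't be — contradiction.
So Farrukh is a knight.
With that fixed, Noor's statement is false, so Noor is a knave.
With that fixed, Quinn's statement is false, so Quinn is a knave.
With that fixed, Mateo's statement is true, so Mateo is a knight.
With that fixed, Elif's statement is true, so Elif is a knight.
With that fixed, Goran's statement is false, so Goran is a knave.

Farrukh: knight, Mateo: knight, Elif: knight, Goran: knave, Noor: knave, Quinn: knave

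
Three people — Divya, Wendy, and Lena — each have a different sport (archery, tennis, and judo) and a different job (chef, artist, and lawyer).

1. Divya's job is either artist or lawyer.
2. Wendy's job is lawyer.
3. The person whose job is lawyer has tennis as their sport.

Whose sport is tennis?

Wendy

With clues 1–3, Divya and Lena are impossible for the one with sport tennis.
That leaves Wendy.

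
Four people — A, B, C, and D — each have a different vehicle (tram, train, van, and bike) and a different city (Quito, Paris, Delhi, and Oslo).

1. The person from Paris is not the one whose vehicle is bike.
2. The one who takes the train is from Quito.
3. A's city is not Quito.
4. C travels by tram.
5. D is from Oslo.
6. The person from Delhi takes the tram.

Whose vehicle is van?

A

With clues 1–4, C is impossible for the one with vehicle van.
With clues 1–5, B is impossible for the one with vehicle van.
With clues 1–6, D is impossible for the one with vehicle van.
That leaves A.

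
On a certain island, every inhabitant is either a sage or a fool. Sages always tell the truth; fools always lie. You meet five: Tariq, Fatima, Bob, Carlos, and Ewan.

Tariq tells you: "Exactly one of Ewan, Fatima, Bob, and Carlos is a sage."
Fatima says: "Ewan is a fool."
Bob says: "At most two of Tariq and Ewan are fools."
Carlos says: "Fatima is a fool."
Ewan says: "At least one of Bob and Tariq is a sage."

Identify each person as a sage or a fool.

Tariq: fool, Fatima: fool, Bob: sage, Carlos: sage, Ewan: sage

Regardless of anyone's role, Bob's statement is true, so Bob is a sage.
With that fixed, Ewan's statement is true, so Ewan is a sage.
With that fixed, Tariq's statement is false, so Tariq is a fool.
With that fixed, Fatima's statement is false, so Fatima is a fool.
With that fixed, Carlos's statement is true, so Carlos is a sage.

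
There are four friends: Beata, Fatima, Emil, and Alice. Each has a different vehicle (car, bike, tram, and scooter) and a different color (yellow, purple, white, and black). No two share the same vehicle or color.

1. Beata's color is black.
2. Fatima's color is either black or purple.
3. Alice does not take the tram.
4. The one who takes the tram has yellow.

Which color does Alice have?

white

Clue 1 rules out black for Alice's color.
With clues 1–2, purple is impossible for Alice's color.
With clues 1–4, yellow is impossible for Alice's color.
That leaves white.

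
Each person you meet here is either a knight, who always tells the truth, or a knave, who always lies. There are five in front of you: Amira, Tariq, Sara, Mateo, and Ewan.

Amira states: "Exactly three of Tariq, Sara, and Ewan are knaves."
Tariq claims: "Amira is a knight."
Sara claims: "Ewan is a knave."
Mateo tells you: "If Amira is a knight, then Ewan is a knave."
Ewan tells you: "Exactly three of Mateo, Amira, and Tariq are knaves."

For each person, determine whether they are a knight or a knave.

Consider Amira. Suppose Amira is a knight.
Then no assignment of the remaining roles makes every statement match its speaker's type — contradiction.
So Amira is a knave.
With that fixed, Tariq's statement is false, so Tariq is a knave.
With that fixed, Mateo's statement is true, so Mateo is a knight.
With that fixed, Ewan's statement is false, so Ewan is a knave.
With that fixed, Sara's statement is true, so Sara is a knight.

Amira: knave, Tariq: knave, Sara: knight, Mateo: knight, Ewan: knave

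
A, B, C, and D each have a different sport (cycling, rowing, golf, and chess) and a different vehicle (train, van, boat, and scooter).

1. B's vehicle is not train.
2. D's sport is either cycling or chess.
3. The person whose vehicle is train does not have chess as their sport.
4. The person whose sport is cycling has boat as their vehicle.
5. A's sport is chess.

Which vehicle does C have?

train

With clues 1–5, boat, scooter, and van are impossible for C's vehicle.
That leaves train.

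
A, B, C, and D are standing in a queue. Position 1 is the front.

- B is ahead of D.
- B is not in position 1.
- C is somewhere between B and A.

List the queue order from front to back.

From clue 1: B is in {1,2,3}.
From clues 1–2: B is in {2,3}.
From clues 1–3: A → position 1, C → position 2, B → position 3, D → position 4.

A, C, B, D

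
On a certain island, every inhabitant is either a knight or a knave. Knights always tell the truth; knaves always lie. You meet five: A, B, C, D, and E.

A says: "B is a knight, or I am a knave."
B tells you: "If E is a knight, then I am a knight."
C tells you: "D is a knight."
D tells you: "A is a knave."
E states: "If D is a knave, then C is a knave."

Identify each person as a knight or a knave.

A: knight, B: knight, C: knave, D: knave, E: knight

Consider A. Suppose A is a knave.
Then A's own statement would have to be false, but it can't be — contradiction.
So A is a knight.
With that fixed, D's statement is false, so D is a knave.
With that fixed, C's statement is false, so C is a knave.
With that fixed, E's statement is true, so E is a knight.
Consider B. Suppose B is a knave.
Then A's statement comes out false, contradicting A being a knight.
So B is a knight.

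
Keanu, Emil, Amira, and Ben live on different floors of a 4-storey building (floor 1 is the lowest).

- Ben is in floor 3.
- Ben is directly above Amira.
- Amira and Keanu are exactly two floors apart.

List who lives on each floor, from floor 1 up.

Emil, Amira, Ben, Keanu

From clue 1: Ben → floor 3.
From clues 1–2: Amira → floor 2.
From clues 1–3: Emil → floor 1, Keanu → floor 4.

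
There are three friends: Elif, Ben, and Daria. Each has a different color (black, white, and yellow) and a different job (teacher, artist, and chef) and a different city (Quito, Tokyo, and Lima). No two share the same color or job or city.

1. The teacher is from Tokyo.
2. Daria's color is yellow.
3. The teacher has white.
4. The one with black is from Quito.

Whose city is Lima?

Daria

With clues 1–4, Ben and Elif are impossible for the one with city Lima.
That leaves Daria.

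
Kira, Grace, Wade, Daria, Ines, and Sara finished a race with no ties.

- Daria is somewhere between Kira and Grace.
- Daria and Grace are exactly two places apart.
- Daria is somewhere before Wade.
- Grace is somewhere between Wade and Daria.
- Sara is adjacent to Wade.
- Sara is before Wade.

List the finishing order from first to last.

From clue 1: Daria is in {2,3,4,5}.
From clues 1–3: Daria is in {2,3,4}.
From clues 1–4: Kira is in {1,2}.
From clues 1–5: Kira → place 1, Daria → place 2, Ines → place 3, Grace → place 4.
From clues 1–6: Sara → place 5, Wade → place 6.

Kira, Daria, Ines, Grace, Sara, Wade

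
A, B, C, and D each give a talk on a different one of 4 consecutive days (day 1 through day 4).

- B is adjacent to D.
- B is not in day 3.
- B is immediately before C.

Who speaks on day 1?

With clues 1–3, A, B, and C are ruled out for day 1.
So day 1 is D.

D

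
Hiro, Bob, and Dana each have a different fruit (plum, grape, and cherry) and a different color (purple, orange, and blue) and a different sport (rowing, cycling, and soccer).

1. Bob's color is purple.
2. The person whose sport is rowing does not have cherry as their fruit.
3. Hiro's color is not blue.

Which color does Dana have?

blue

Clue 1 rules out purple for Dana's color.
With clues 1–3, orange is impossible for Dana's color.
That leaves blue.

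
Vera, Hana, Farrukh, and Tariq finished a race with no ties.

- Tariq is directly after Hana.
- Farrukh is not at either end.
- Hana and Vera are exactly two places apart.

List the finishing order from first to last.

From clue 1: Hana is in {1,2,3}.
From clues 1–2: Vera is in {1,4}.
From clues 1–3: Vera → place 1, Farrukh → place 2, Hana → place 3, Tariq → place 4.

Vera, Farrukh, Hana, Tariq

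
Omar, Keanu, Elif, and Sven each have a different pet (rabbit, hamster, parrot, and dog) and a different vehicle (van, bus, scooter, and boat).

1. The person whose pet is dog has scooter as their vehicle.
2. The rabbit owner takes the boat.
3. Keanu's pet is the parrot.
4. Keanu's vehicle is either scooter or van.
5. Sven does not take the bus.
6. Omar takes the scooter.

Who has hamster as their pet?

Elif

With clues 1–3, Keanu is impossible for the one with pet hamster.
With clues 1–5, Sven is impossible for the one with pet hamster.
With clues 1–6, Omar is impossible for the one with pet hamster.
That leaves Elif.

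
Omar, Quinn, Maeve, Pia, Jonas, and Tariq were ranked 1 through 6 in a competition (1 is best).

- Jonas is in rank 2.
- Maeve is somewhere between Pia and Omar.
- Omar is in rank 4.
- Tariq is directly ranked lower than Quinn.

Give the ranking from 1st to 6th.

From clue 1: Jonas → rank 2.
From clues 1–2: Maeve is in {3,4,5}.
From clues 1–3: Omar → rank 4.
From clues 1–4: Pia → rank 1, Maeve → rank 3, Quinn → rank 5, Tariq → rank 6.

Pia, Jonas, Maeve, Omar, Quinn, Tariq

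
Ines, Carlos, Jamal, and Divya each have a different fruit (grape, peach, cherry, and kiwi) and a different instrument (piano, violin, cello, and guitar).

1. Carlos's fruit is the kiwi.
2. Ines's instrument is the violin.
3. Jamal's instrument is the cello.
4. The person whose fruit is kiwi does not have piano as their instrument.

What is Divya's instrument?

With clues 1–2, violin is impossible for Divya's instrument.
With clues 1–3, cello is impossible for Divya's instrument.
With clues 1–4, guitar is impossible for Divya's instrument.
That leaves piano.

piano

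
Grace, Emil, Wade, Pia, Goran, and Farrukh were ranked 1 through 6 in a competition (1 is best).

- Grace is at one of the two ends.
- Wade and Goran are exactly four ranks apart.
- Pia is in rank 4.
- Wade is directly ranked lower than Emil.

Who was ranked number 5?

Emil

With clue 1, Grace is ruled out for rank 5.
With clues 1–3, Pia is ruled out for rank 5.
With clues 1–4, Farrukh, Goran, and Wade are ruled out for rank 5.
So rank 5 is Emil.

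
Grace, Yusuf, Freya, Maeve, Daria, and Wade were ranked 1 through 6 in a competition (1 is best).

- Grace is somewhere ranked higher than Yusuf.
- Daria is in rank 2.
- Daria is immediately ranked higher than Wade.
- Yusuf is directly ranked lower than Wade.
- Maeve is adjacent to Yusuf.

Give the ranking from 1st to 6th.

Grace, Daria, Wade, Yusuf, Maeve, Freya

From clue 1: Grace is in {1,2,3,4,5}.
From clues 1–2: Daria → rank 2.
From clues 1–3: Wade → rank 3.
From clues 1–4: Grace → rank 1, Yusuf → rank 4.
From clues 1–5: Maeve → rank 5, Freya → rank 6.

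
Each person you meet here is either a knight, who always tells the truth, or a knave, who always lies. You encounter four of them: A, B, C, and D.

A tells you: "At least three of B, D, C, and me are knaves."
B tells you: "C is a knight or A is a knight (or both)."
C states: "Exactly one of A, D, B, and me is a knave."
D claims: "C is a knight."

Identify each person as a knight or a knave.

Consider A. Suppose A is a knight.
Then no assignment of the remaining roles makes every statement match its speaker's type — contradiction.
So A is a knave.
Consider B. Suppose B is a knave.
Then no assignment of the remaining roles makes every statement match its speaker's type — contradiction.
So B is a knight.
Consider C. Suppose C is a knave.
Then B's statement comes out false, contradicting B being a knight.
So C is a knight.
With that fixed, D's statement is true, so D is a knight.

A: knave, B: knight, C: knight, D: knight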